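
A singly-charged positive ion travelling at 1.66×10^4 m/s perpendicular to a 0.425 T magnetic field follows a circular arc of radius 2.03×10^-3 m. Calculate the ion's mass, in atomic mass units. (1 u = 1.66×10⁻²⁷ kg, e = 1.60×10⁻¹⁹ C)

qvB = mv²/r ⇒ m = qBr/v.
m = (1×1.60×10^-19)(0.425)(2.03×10^-3) / (1.66×10^4) = 8.32×10^-27 kg = 5.01 u.

m ≈ 5.01 u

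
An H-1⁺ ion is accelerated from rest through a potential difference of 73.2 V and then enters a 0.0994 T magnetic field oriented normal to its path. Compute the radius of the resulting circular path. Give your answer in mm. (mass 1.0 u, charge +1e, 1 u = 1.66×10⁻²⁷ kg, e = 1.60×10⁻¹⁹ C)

r ≈ 12.4 mm

The kinetic energy gained is K = qV = (1×1.60×10^-19)(73.2) = 1.17×10^-17 J.
v = √(2K/m) = 1.19×10^5 m/s.
r = mv/(qB) = (1.66×10^-27)(1.19×10^5) / [(1×1.60×10^-19)(0.0994)] = 0.0124 m.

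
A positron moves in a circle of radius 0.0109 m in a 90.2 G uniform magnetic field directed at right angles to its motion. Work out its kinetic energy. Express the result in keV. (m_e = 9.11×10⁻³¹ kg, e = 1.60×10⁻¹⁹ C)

v = qBr/m = (1×1.60×10^-19)(9.02×10^-3)(0.0109) / (9.11×10^-31) = 1.73×10^7 m/s.
K = ½mv² = 0.5·(9.11×10^-31)·(1.73×10^7)² = 1.36×10^-16 J = 0.849 keV.

K ≈ 0.849 keV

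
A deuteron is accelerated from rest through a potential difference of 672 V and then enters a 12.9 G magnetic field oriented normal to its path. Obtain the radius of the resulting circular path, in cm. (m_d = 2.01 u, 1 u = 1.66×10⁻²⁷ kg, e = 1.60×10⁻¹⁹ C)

r ≈ 410 cm

The kinetic energy gained is K = qV = (1×1.60×10^-19)(672) = 1.08×10^-16 J.
v = √(2K/m) = 2.54×10^5 m/s.
r = mv/(qB) = (3.34×10^-27)(2.54×10^5) / [(1×1.60×10^-19)(1.29×10^-3)] = 4.10 m.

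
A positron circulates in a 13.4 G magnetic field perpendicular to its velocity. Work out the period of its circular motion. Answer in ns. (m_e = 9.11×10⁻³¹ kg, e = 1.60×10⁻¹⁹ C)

The cyclotron period is independent of speed: T = 2πm/(qB).
T = 2π(9.11×10^-31) / [(1×1.60×10^-19)(1.34×10^-3)] = 2.67×10^-8 s.

T ≈ 26.7 ns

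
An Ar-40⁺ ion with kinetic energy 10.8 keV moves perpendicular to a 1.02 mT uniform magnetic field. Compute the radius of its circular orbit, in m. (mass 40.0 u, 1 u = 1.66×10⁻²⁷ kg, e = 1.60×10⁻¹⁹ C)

Convert the energy: K = 10.8 keV = 1.73×10^-15 J.
v = √(2K/m) = √(2·1.73×10^-15/6.64×10^-26) = 2.28×10^5 m/s.
r = mv/(qB) = (6.64×10^-26)(2.28×10^5) / [(1×1.60×10^-19)(1.02×10^-3)] = 92.8 m.

r ≈ 92.8 m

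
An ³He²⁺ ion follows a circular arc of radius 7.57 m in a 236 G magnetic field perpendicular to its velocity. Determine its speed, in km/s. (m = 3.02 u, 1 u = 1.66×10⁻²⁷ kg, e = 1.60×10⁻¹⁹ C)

v ≈ 11400 km/s

From qvB = mv²/r, v = qBr/m.
v = (2×1.60×10^-19)(0.0236)(7.57) / (5.01×10^-27) = 1.14×10^7 m/s.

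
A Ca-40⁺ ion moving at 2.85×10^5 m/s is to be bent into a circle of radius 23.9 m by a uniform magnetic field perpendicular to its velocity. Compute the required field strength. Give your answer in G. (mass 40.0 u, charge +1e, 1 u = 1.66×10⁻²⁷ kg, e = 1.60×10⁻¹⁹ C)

B ≈ 49.5 G

qvB = mv²/r gives B = mv/(qr).
B = (6.64×10^-26)(2.85×10^5) / [(1×1.60×10^-19)(23.9)] = 4.95×10^-3 T.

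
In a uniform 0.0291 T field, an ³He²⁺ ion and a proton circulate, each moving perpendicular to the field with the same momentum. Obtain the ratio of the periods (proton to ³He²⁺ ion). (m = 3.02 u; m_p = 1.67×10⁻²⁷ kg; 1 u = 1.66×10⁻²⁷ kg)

T = 2πm/(qB) is independent of speed, so T₂/T₁ = (m₂/q₂)/(m₁/q₁).
T_{proton}/T_{³He²⁺ ion} = (1.67×10^-27/1e) / (5.01×10^-27/2e) = 0.666.

ratio ≈ 0.666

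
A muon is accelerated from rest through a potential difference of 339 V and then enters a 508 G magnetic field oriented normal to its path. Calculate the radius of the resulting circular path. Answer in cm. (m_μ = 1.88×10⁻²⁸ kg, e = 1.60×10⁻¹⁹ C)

r ≈ 1.76 cm

The kinetic energy gained is K = qV = (1×1.60×10^-19)(339) = 5.42×10^-17 J.
v = √(2K/m) = 7.60×10^5 m/s.
r = mv/(qB) = (1.88×10^-28)(7.60×10^5) / [(1×1.60×10^-19)(0.0508)] = 0.0176 m.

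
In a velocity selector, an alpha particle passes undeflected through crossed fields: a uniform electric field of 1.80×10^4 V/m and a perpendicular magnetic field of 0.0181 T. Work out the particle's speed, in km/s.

v ≈ 994 km/s

For zero net force, qE = qvB, so v = E/B.
v = (1.80×10^4) / (0.0181) = 9.94×10^5 m/s.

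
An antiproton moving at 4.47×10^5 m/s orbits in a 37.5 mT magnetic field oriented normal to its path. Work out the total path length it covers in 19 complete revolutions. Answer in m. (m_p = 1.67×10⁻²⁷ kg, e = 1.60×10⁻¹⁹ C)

L ≈ 14.9 m

r = mv/(qB) = 0.124 m, so one revolution covers 2πr = 0.782 m.
In 19 revolutions: L = 19·2πr = 14.9 m.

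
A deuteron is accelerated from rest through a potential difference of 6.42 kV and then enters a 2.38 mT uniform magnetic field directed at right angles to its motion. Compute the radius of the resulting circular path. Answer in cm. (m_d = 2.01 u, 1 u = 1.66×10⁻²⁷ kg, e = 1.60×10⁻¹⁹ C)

r ≈ 688 cm

The kinetic energy gained is K = qV = (1×1.60×10^-19)(6420) = 1.03×10^-15 J.
v = √(2K/m) = 7.85×10^5 m/s.
r = mv/(qB) = (3.34×10^-27)(7.85×10^5) / [(1×1.60×10^-19)(2.38×10^-3)] = 6.88 m.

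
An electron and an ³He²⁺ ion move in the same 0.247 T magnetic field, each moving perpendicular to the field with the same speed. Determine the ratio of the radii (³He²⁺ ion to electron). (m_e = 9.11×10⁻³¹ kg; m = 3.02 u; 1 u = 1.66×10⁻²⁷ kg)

ratio ≈ 2750

r = mv/(qB) ⇒ at equal v, r ∝ m/q.
r_{³He²⁺ ion}/r_{electron} = 2750.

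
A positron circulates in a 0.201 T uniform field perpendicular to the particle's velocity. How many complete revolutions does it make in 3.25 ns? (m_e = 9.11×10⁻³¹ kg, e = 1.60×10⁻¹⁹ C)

N = 18

T = 2πm/(qB) = 2π(9.11×10^-31) / [(1×1.60×10^-19)(0.201)] = 1.7798×10^-10 s.
N = t/T = 3.25×10^-9 / 1.7798×10^-10 ≈ 18.26, so 18 complete revolutions.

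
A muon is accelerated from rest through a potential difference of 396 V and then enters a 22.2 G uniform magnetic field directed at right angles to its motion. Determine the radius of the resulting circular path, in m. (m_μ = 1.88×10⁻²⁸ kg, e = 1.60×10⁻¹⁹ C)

The kinetic energy gained is K = qV = (1×1.60×10^-19)(396) = 6.34×10^-17 J.
v = √(2K/m) = 8.21×10^5 m/s.
r = mv/(qB) = (1.88×10^-28)(8.21×10^5) / [(1×1.60×10^-19)(2.22×10^-3)] = 0.435 m.

r ≈ 0.435 m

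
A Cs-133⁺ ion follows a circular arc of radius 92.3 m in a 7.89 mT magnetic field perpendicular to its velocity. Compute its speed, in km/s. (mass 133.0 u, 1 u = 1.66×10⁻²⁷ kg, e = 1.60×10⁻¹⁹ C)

From qvB = mv²/r, v = qBr/m.
v = (1×1.60×10^-19)(7.89×10^-3)(92.3) / (2.21×10^-25) = 5.28×10^5 m/s.

v ≈ 528 km/s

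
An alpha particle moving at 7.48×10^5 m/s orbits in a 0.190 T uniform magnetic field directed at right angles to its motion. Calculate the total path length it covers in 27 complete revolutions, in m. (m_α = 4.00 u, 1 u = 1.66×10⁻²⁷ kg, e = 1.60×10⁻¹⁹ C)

L ≈ 13.9 m

r = mv/(qB) = 0.0817 m, so one revolution covers 2πr = 0.513 m.
In 27 revolutions: L = 27·2πr = 13.9 m.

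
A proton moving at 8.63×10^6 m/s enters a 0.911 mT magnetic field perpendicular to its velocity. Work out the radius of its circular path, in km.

The magnetic force provides the centripetal force: qvB = mv²/r, so r = mv/(qB).
r = (1.67×10^-27 kg)(8.63×10^6 m/s) / [(1×1.60×10^-19 C)(9.11×10^-4 T)] = 98.9 m.

r ≈ 0.0989 km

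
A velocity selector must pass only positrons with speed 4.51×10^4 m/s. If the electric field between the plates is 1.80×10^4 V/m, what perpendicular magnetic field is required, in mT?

qE = qvB ⇒ B = E/v = (1.80×10^4) / (4.51×10^4) = 0.399 T.

B ≈ 399 mT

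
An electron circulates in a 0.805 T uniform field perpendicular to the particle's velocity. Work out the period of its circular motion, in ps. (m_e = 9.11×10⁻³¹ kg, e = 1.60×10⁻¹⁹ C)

T ≈ 44.4 ps

The cyclotron period is independent of speed: T = 2πm/(qB).
T = 2π(9.11×10^-31) / [(1×1.60×10^-19)(0.805)] = 4.44×10^-11 s.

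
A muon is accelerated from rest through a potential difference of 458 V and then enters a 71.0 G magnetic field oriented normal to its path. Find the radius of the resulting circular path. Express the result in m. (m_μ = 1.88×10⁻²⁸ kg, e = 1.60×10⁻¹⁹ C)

r ≈ 0.146 m

The kinetic energy gained is K = qV = (1×1.60×10^-19)(458) = 7.33×10^-17 J.
v = √(2K/m) = 8.83×10^5 m/s.
r = mv/(qB) = (1.88×10^-28)(8.83×10^5) / [(1×1.60×10^-19)(7.10×10^-3)] = 0.146 m.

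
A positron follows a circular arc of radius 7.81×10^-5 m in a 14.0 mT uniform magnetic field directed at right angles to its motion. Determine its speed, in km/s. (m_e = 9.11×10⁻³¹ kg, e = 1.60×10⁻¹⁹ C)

v ≈ 192 km/s

From qvB = mv²/r, v = qBr/m.
v = (1×1.60×10^-19)(0.0140)(7.81×10^-5) / (9.11×10^-31) = 1.92×10^5 m/s.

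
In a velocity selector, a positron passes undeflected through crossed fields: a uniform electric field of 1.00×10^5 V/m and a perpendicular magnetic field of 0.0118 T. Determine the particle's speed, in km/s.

For zero net force, qE = qvB, so v = E/B.
v = (1.00×10^5) / (0.0118) = 8.47×10^6 m/s.

v ≈ 8470 km/s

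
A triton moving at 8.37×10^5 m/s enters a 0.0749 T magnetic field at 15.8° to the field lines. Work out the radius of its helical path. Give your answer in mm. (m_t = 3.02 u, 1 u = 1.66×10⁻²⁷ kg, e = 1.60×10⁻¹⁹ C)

Only the perpendicular component v⊥ = v sin15.8° = 2.28×10^5 m/s is bent by the field.
r = m v⊥ /(qB) = (5.01×10^-27)(2.28×10^5) / [(1×1.60×10^-19)(0.0749)] = 0.0953 m.

r ≈ 95.3 mm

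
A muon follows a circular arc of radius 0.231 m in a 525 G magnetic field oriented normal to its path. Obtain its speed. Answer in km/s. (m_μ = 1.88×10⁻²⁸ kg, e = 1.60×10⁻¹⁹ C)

From qvB = mv²/r, v = qBr/m.
v = (1×1.60×10^-19)(0.0525)(0.231) / (1.88×10^-28) = 1.03×10^7 m/s.

v ≈ 10300 km/s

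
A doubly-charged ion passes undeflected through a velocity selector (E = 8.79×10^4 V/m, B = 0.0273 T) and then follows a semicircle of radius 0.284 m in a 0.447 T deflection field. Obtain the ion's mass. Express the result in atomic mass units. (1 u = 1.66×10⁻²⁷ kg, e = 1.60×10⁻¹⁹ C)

m ≈ 7.60 u

v = E/B₁ = 3.22×10^6 m/s.
From r = mv/(qB₂), m = qB₂r/v = (2×1.60×10^-19)(0.447)(0.284) / (3.22×10^6) = 1.26×10^-26 kg.
In atomic mass units: m = 1.26×10^-26 / 1.66×10^-27 = 7.60 u.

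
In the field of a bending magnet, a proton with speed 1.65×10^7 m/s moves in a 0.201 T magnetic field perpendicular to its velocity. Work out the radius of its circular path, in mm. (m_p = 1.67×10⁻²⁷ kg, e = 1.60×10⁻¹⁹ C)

r ≈ 857 mm

The magnetic force provides the centripetal force: qvB = mv²/r, so r = mv/(qB).
r = (1.67×10^-27 kg)(1.65×10^7 m/s) / [(1×1.60×10^-19 C)(0.201 T)] = 0.857 m.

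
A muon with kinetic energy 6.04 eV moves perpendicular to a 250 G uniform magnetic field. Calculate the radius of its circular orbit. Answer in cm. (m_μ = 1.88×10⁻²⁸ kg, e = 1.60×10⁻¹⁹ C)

Convert the energy: K = 6.04 eV = 9.66×10^-19 J.
v = √(2K/m) = √(2·9.66×10^-19/1.88×10^-28) = 1.01×10^5 m/s.
r = mv/(qB) = (1.88×10^-28)(1.01×10^5) / [(1×1.60×10^-19)(0.0250)] = 4.77×10^-3 m.

r ≈ 0.477 cm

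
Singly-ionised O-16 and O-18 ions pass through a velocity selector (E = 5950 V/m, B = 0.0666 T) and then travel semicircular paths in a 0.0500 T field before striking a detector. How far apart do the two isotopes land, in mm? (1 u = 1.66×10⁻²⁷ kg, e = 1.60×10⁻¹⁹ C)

Δd ≈ 74.2 mm

Both emerge at v = E/B₁ = 8.93×10^4 m/s.
r = mv/(qB₂), so r₁ = 0.2966 m and r₂ = 0.3337 m, giving Δr = 0.0371 m.
After a semicircle each ion lands a diameter 2r from the entry slit, so the separation is 2Δr = 0.0742 m.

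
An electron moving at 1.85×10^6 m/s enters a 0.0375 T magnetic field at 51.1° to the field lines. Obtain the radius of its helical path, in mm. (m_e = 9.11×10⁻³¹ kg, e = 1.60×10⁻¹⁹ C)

Only the perpendicular component v⊥ = v sin51.1° = 1.44×10^6 m/s is bent by the field.
r = m v⊥ /(qB) = (9.11×10^-31)(1.44×10^6) / [(1×1.60×10^-19)(0.0375)] = 2.19×10^-4 m.

r ≈ 0.219 mm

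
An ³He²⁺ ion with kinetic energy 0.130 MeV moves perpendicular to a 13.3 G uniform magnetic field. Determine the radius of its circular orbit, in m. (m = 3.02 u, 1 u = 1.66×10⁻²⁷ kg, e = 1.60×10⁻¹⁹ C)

r ≈ 33.9 m

Convert the energy: K = 0.130 MeV = 2.08×10^-14 J.
v = √(2K/m) = √(2·2.08×10^-14/5.01×10^-27) = 2.88×10^6 m/s.
r = mv/(qB) = (5.01×10^-27)(2.88×10^6) / [(2×1.60×10^-19)(1.33×10^-3)] = 33.9 m.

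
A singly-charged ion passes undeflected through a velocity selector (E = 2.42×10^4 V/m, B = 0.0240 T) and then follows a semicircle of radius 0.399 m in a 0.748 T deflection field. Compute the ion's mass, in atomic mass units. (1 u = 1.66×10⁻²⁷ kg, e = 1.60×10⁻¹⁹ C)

m ≈ 28.5 u

v = E/B₁ = 1.01×10^6 m/s.
From r = mv/(qB₂), m = qB₂r/v = (1×1.60×10^-19)(0.748)(0.399) / (1.01×10^6) = 4.74×10^-26 kg.
In atomic mass units: m = 4.74×10^-26 / 1.66×10^-27 = 28.5 u.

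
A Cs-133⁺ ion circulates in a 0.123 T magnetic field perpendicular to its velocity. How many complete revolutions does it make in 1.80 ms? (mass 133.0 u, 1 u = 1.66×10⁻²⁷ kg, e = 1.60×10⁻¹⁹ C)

N = 25

T = 2πm/(qB) = 2π(2.2078×10^-25) / [(1×1.60×10^-19)(0.123)] = 7.0488×10^-5 s.
N = t/T = 1.80×10^-3 / 7.0488×10^-5 ≈ 25.54, so 25 complete revolutions.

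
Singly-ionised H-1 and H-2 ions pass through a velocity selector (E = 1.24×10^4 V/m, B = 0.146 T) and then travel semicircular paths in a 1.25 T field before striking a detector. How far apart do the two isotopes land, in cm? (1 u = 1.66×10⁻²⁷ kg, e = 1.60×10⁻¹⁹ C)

Both emerge at v = E/B₁ = 8.49×10^4 m/s.
r = mv/(qB₂), so r₁ = 7.049×10^-4 m and r₂ = 1.410×10^-3 m, giving Δr = 7.05×10^-4 m.
After a semicircle each ion lands a diameter 2r from the entry slit, so the separation is 2Δr = 1.41×10^-3 m.

Δd ≈ 0.141 cm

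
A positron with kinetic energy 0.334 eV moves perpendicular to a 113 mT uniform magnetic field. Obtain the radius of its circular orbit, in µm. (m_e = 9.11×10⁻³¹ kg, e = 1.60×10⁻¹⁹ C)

r ≈ 17.3 µm

Convert the energy: K = 0.334 eV = 5.34×10^-20 J.
v = √(2K/m) = √(2·5.34×10^-20/9.11×10^-31) = 3.43×10^5 m/s.
r = mv/(qB) = (9.11×10^-31)(3.43×10^5) / [(1×1.60×10^-19)(0.113)] = 1.73×10^-5 m.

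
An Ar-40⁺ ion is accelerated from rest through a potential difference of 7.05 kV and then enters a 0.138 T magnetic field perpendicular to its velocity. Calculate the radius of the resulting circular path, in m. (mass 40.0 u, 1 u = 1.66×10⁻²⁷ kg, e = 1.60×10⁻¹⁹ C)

The kinetic energy gained is K = qV = (1×1.60×10^-19)(7050) = 1.13×10^-15 J.
v = √(2K/m) = 1.84×10^5 m/s.
r = mv/(qB) = (6.64×10^-26)(1.84×10^5) / [(1×1.60×10^-19)(0.138)] = 0.554 m.

r ≈ 0.554 m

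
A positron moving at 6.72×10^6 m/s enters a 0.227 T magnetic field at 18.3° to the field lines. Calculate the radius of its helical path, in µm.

Only the perpendicular component v⊥ = v sin18.3° = 2.11×10^6 m/s is bent by the field.
r = m v⊥ /(qB) = (9.11×10^-31)(2.11×10^6) / [(1×1.60×10^-19)(0.227)] = 5.29×10^-5 m.

r ≈ 52.9 µm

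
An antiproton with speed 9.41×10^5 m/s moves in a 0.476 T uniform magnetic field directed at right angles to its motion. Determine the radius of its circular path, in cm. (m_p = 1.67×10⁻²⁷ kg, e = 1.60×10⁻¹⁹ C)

r ≈ 2.06 cm

The magnetic force provides the centripetal force: qvB = mv²/r, so r = mv/(qB).
r = (1.67×10^-27 kg)(9.41×10^5 m/s) / [(1×1.60×10^-19 C)(0.476 T)] = 0.0206 m.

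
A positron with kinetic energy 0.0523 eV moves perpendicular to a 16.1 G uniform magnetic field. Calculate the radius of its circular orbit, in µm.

Convert the energy: K = 0.0523 eV = 8.37×10^-21 J.
v = √(2K/m) = √(2·8.37×10^-21/9.11×10^-31) = 1.36×10^5 m/s.
r = mv/(qB) = (9.11×10^-31)(1.36×10^5) / [(1×1.60×10^-19)(1.61×10^-3)] = 4.79×10^-4 m.

r ≈ 479 µm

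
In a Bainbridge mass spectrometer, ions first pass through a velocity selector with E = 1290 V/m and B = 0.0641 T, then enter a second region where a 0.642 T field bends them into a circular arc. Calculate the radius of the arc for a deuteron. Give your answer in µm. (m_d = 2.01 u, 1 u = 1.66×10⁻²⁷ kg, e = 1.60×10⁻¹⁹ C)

r ≈ 654 µm

The selector passes v = E/B = 1290/0.0641 = 2.01×10^4 m/s.
In the deflection region, r = mv/(qB₂) = (3.34×10^-27)(2.01×10^4) / [(1×1.60×10^-19)(0.642)] = 6.54×10^-4 m.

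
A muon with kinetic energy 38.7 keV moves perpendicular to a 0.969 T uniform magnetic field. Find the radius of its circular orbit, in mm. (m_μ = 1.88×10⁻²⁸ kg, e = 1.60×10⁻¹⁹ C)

Convert the energy: K = 38.7 keV = 6.19×10^-15 J.
v = √(2K/m) = √(2·6.19×10^-15/1.88×10^-28) = 8.12×10^6 m/s.
r = mv/(qB) = (1.88×10^-28)(8.12×10^6) / [(1×1.60×10^-19)(0.969)] = 9.84×10^-3 m.

r ≈ 9.84 mm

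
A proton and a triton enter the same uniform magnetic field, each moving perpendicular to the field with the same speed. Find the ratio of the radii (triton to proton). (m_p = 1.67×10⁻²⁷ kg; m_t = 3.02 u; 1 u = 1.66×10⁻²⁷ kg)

ratio ≈ 3.00

r = mv/(qB) ⇒ at equal v, r ∝ m/q.
r_{triton}/r_{proton} = 3.00.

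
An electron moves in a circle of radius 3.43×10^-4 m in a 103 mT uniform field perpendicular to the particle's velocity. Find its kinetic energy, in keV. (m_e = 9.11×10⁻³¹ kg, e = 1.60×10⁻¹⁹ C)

v = qBr/m = (1×1.60×10^-19)(0.103)(3.43×10^-4) / (9.11×10^-31) = 6.20×10^6 m/s.
K = ½mv² = 0.5·(9.11×10^-31)·(6.20×10^6)² = 1.75×10^-17 J = 0.110 keV.

K ≈ 0.110 keV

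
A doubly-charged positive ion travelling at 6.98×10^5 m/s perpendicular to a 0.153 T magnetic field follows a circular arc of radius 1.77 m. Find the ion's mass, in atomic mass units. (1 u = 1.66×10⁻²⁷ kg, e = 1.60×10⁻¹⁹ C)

qvB = mv²/r ⇒ m = qBr/v.
m = (2×1.60×10^-19)(0.153)(1.77) / (6.98×10^5) = 1.24×10^-25 kg = 74.8 u.

m ≈ 74.8 u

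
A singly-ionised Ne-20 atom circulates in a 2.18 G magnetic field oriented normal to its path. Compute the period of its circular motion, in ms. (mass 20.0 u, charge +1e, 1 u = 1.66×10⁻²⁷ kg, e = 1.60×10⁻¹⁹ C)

The cyclotron period is independent of speed: T = 2πm/(qB).
T = 2π(3.32×10^-26) / [(1×1.60×10^-19)(2.18×10^-4)] = 5.98×10^-3 s.

T ≈ 5.98 ms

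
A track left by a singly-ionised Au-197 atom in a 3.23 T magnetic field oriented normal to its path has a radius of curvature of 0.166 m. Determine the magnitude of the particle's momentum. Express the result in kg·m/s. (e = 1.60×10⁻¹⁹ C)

p ≈ 8.58×10^-20 kg·m/s

Since qvB = mv²/r, the momentum p = mv = qBr.
p = (1×1.60×10^-19)(3.23)(0.166) = 8.58×10^-20 kg·m/s.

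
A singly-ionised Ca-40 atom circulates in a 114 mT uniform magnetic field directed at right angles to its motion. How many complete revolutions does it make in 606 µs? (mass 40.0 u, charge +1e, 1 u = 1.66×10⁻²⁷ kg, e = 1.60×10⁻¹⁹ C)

T = 2πm/(qB) = 2π(6.64×10^-26) / [(1×1.60×10^-19)(0.114)] = 2.2873×10^-5 s.
N = t/T = 6.06×10^-4 / 2.2873×10^-5 ≈ 26.49, so 26 complete revolutions.

N = 26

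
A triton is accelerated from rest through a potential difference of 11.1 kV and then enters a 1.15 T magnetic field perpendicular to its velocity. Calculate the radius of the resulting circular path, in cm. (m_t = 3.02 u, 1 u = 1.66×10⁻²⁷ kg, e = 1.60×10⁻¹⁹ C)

r ≈ 2.29 cm

The kinetic energy gained is K = qV = (1×1.60×10^-19)(1.11×10^4) = 1.78×10^-15 J.
v = √(2K/m) = 8.42×10^5 m/s.
r = mv/(qB) = (5.01×10^-27)(8.42×10^5) / [(1×1.60×10^-19)(1.15)] = 0.0229 m.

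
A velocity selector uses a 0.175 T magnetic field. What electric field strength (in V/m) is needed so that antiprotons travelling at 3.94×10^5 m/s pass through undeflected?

qE = qvB ⇒ E = vB = (3.94×10^5)(0.175) = 6.89×10^4 V/m.

E ≈ 6.89×10^4 V/m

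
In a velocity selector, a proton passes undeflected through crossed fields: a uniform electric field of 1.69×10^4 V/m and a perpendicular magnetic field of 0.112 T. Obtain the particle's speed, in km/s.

For zero net force, qE = qvB, so v = E/B.
v = (1.69×10^4) / (0.112) = 1.51×10^5 m/s.

v ≈ 151 km/s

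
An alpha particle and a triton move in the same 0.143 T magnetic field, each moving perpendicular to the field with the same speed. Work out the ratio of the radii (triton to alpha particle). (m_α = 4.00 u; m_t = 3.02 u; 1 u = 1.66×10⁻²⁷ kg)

ratio ≈ 1.51

r = mv/(qB) ⇒ at equal v, r ∝ m/q.
r_{triton}/r_{alpha particle} = 1.51.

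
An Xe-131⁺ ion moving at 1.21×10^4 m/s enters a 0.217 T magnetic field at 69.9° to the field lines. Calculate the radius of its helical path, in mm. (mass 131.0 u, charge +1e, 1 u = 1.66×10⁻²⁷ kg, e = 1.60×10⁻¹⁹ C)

r ≈ 71.2 mm

Only the perpendicular component v⊥ = v sin69.9° = 1.14×10^4 m/s is bent by the field.
r = m v⊥ /(qB) = (2.17×10^-25)(1.14×10^4) / [(1×1.60×10^-19)(0.217)] = 0.0712 m.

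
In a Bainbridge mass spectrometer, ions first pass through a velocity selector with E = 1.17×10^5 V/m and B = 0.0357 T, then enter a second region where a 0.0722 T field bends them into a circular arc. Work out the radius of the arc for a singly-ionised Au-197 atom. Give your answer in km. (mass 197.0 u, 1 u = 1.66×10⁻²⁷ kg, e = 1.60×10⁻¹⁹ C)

r ≈ 0.0928 km

The selector passes v = E/B = 1.17×10^5/0.0357 = 3.28×10^6 m/s.
In the deflection region, r = mv/(qB₂) = (3.27×10^-25)(3.28×10^6) / [(1×1.60×10^-19)(0.0722)] = 92.8 m.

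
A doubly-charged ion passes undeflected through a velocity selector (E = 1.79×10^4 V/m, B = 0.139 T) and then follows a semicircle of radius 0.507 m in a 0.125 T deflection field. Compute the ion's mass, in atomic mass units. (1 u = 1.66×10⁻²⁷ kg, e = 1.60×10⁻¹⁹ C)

v = E/B₁ = 1.29×10^5 m/s.
From r = mv/(qB₂), m = qB₂r/v = (2×1.60×10^-19)(0.125)(0.507) / (1.29×10^5) = 1.57×10^-25 kg.
In atomic mass units: m = 1.57×10^-25 / 1.66×10^-27 = 94.9 u.

m ≈ 94.9 u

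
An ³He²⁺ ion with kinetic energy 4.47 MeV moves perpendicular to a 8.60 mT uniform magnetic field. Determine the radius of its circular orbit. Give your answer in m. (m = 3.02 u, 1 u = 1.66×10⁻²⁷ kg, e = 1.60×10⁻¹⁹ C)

Convert the energy: K = 4.47 MeV = 7.15×10^-13 J.
v = √(2K/m) = √(2·7.15×10^-13/5.01×10^-27) = 1.69×10^7 m/s.
r = mv/(qB) = (5.01×10^-27)(1.69×10^7) / [(2×1.60×10^-19)(8.60×10^-3)] = 30.8 m.

r ≈ 30.8 m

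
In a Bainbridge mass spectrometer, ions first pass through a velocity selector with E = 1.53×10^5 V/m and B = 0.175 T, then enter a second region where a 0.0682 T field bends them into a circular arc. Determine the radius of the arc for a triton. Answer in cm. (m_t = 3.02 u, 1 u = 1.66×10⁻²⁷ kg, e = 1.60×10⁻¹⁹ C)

r ≈ 40.2 cm

The selector passes v = E/B = 1.53×10^5/0.175 = 8.74×10^5 m/s.
In the deflection region, r = mv/(qB₂) = (5.01×10^-27)(8.74×10^5) / [(1×1.60×10^-19)(0.0682)] = 0.402 m.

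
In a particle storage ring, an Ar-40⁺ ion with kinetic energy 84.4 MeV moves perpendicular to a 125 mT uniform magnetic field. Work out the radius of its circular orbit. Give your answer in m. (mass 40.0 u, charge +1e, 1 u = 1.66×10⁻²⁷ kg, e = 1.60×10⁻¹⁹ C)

r ≈ 67.0 m

Convert the energy: K = 84.4 MeV = 1.35×10^-11 J.
v = √(2K/m) = √(2·1.35×10^-11/6.64×10^-26) = 2.02×10^7 m/s.
r = mv/(qB) = (6.64×10^-26)(2.02×10^7) / [(1×1.60×10^-19)(0.125)] = 67.0 m.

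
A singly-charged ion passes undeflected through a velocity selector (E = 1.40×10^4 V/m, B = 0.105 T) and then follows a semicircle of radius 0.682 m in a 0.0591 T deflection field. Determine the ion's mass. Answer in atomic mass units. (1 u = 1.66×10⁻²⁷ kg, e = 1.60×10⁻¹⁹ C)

m ≈ 29.1 u

v = E/B₁ = 1.33×10^5 m/s.
From r = mv/(qB₂), m = qB₂r/v = (1×1.60×10^-19)(0.0591)(0.682) / (1.33×10^5) = 4.84×10^-26 kg.
In atomic mass units: m = 4.84×10^-26 / 1.66×10^-27 = 29.1 u.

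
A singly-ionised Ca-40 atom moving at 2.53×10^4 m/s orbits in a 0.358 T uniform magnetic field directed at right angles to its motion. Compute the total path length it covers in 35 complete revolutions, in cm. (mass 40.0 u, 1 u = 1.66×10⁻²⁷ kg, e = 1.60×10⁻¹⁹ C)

L ≈ 645 cm

r = mv/(qB) = 0.0293 m, so one revolution covers 2πr = 0.184 m.
In 35 revolutions: L = 35·2πr = 6.45 m.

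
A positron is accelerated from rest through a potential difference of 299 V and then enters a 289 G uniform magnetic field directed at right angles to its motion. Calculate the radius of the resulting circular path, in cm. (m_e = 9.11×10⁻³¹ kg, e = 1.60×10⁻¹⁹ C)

r ≈ 0.202 cm

The kinetic energy gained is K = qV = (1×1.60×10^-19)(299) = 4.78×10^-17 J.
v = √(2K/m) = 1.02×10^7 m/s.
r = mv/(qB) = (9.11×10^-31)(1.02×10^7) / [(1×1.60×10^-19)(0.0289)] = 2.02×10^-3 m.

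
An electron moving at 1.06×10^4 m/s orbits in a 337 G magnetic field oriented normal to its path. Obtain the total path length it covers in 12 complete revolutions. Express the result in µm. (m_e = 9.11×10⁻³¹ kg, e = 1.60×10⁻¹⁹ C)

L ≈ 135 µm

r = mv/(qB) = 1.79×10^-6 m, so one revolution covers 2πr = 1.13×10^-5 m.
In 12 revolutions: L = 12·2πr = 1.35×10^-4 m.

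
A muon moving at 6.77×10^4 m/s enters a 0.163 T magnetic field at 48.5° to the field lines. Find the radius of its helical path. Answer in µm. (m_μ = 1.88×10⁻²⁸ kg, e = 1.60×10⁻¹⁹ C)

Only the perpendicular component v⊥ = v sin48.5° = 5.07×10^4 m/s is bent by the field.
r = m v⊥ /(qB) = (1.88×10^-28)(5.07×10^4) / [(1×1.60×10^-19)(0.163)] = 3.66×10^-4 m.

r ≈ 366 µm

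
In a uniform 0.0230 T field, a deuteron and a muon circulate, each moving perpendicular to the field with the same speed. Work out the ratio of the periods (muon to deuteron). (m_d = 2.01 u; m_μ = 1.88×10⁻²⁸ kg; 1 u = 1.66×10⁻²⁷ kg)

T = 2πm/(qB) is independent of speed, so T₂/T₁ = (m₂/q₂)/(m₁/q₁).
T_{muon}/T_{deuteron} = (1.88×10^-28/1e) / (3.34×10^-27/1e) = 0.0563.

ratio ≈ 0.0563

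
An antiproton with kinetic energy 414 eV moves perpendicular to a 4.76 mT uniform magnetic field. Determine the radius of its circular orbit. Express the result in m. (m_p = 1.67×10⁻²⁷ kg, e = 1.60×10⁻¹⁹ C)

Convert the energy: K = 414 eV = 6.62×10^-17 J.
v = √(2K/m) = √(2·6.62×10^-17/1.67×10^-27) = 2.82×10^5 m/s.
r = mv/(qB) = (1.67×10^-27)(2.82×10^5) / [(1×1.60×10^-19)(4.76×10^-3)] = 0.618 m.

r ≈ 0.618 m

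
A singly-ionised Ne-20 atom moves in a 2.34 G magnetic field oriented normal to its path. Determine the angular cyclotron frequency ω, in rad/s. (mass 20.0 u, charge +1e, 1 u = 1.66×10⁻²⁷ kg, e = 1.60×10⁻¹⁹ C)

ω ≈ 1130 rad/s

ω = qB/m = (1×1.60×10^-19)(2.34×10^-4) / (3.32×10^-26) = 1130 rad/s.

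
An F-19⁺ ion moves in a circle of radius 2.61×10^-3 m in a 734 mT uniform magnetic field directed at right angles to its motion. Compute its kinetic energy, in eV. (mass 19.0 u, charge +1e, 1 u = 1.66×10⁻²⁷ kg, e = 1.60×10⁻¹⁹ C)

K ≈ 9.31 eV

v = qBr/m = (1×1.60×10^-19)(0.734)(2.61×10^-3) / (3.15×10^-26) = 9720 m/s.
K = ½mv² = 0.5·(3.15×10^-26)·(9720)² = 1.49×10^-18 J = 9.31 eV.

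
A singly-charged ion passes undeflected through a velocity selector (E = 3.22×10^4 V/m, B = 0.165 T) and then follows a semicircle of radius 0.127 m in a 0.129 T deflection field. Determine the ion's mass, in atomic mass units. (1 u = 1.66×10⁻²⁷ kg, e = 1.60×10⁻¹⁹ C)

m ≈ 8.09 u

v = E/B₁ = 1.95×10^5 m/s.
From r = mv/(qB₂), m = qB₂r/v = (1×1.60×10^-19)(0.129)(0.127) / (1.95×10^5) = 1.34×10^-26 kg.
In atomic mass units: m = 1.34×10^-26 / 1.66×10^-27 = 8.09 u.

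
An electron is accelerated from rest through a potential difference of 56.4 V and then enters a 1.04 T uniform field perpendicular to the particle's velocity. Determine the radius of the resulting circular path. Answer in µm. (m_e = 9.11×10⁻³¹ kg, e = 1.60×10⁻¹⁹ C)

The kinetic energy gained is K = qV = (1×1.60×10^-19)(56.4) = 9.02×10^-18 J.
v = √(2K/m) = 4.45×10^6 m/s.
r = mv/(qB) = (9.11×10^-31)(4.45×10^6) / [(1×1.60×10^-19)(1.04)] = 2.44×10^-5 m.

r ≈ 24.4 µm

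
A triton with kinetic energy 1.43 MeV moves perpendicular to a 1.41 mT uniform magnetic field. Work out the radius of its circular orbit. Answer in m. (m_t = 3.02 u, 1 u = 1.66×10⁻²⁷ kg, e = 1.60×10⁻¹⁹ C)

r ≈ 212 m

Convert the energy: K = 1.43 MeV = 2.29×10^-13 J.
v = √(2K/m) = √(2·2.29×10^-13/5.01×10^-27) = 9.55×10^6 m/s.
r = mv/(qB) = (5.01×10^-27)(9.55×10^6) / [(1×1.60×10^-19)(1.41×10^-3)] = 212 m.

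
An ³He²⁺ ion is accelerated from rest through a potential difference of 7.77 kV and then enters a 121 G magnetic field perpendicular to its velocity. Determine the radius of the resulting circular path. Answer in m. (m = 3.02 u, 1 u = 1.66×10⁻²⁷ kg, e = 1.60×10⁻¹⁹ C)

r ≈ 1.29 m

The kinetic energy gained is K = qV = (2×1.60×10^-19)(7770) = 2.49×10^-15 J.
v = √(2K/m) = 9.96×10^5 m/s.
r = mv/(qB) = (5.01×10^-27)(9.96×10^5) / [(2×1.60×10^-19)(0.0121)] = 1.29 m.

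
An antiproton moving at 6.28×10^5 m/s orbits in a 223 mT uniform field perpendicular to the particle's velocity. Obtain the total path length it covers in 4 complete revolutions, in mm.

r = mv/(qB) = 0.0294 m, so one revolution covers 2πr = 0.185 m.
In 4 revolutions: L = 4·2πr = 0.739 m.

L ≈ 739 mm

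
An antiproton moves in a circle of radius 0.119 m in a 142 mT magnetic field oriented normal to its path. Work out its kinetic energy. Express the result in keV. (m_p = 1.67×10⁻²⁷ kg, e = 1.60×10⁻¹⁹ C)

v = qBr/m = (1×1.60×10^-19)(0.142)(0.119) / (1.67×10^-27) = 1.62×10^6 m/s.
K = ½mv² = 0.5·(1.67×10^-27)·(1.62×10^6)² = 2.19×10^-15 J = 13.7 keV.

K ≈ 13.7 keV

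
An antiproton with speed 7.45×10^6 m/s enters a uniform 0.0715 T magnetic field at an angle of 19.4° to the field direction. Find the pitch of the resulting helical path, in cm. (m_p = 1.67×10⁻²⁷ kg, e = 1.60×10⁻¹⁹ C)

pitch ≈ 645 cm

The velocity component along B is v∥ = v cos19.4° = 7.03×10^6 m/s.
The cyclotron period T = 2πm/(qB) = 9.17×10^-7 s is set by m, q, B alone.
Pitch = v∥·T = (7.03×10^6)(9.17×10^-7) = 6.45 m.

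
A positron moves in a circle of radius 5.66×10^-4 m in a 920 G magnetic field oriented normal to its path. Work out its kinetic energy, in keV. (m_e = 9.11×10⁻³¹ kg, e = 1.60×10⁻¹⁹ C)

v = qBr/m = (1×1.60×10^-19)(0.0920)(5.66×10^-4) / (9.11×10^-31) = 9.15×10^6 m/s.
K = ½mv² = 0.5·(9.11×10^-31)·(9.15×10^6)² = 3.81×10^-17 J = 0.238 keV.

K ≈ 0.238 keV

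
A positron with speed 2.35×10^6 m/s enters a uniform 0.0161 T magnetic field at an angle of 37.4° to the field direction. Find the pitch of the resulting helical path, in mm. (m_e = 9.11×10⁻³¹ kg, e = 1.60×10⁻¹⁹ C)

pitch ≈ 4.15 mm

The velocity component along B is v∥ = v cos37.4° = 1.87×10^6 m/s.
The cyclotron period T = 2πm/(qB) = 2.22×10^-9 s is set by m, q, B alone.
Pitch = v∥·T = (1.87×10^6)(2.22×10^-9) = 4.15×10^-3 m.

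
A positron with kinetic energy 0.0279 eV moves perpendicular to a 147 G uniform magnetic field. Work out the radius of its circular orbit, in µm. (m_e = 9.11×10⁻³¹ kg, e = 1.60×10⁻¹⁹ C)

r ≈ 38.3 µm

Convert the energy: K = 0.0279 eV = 4.46×10^-21 J.
v = √(2K/m) = √(2·4.46×10^-21/9.11×10^-31) = 9.90×10^4 m/s.
r = mv/(qB) = (9.11×10^-31)(9.90×10^4) / [(1×1.60×10^-19)(0.0147)] = 3.83×10^-5 m.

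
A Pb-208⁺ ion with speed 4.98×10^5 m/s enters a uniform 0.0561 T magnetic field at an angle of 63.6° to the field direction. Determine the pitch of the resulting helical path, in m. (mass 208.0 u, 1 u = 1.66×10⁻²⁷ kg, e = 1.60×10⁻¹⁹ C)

The velocity component along B is v∥ = v cos63.6° = 2.21×10^5 m/s.
The cyclotron period T = 2πm/(qB) = 2.42×10^-4 s is set by m, q, B alone.
Pitch = v∥·T = (2.21×10^5)(2.42×10^-4) = 53.5 m.

pitch ≈ 53.5 m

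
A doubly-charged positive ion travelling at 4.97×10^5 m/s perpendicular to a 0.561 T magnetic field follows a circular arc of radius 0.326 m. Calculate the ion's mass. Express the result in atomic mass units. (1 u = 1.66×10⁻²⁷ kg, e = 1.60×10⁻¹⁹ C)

qvB = mv²/r ⇒ m = qBr/v.
m = (2×1.60×10^-19)(0.561)(0.326) / (4.97×10^5) = 1.18×10^-25 kg = 70.9 u.

m ≈ 70.9 u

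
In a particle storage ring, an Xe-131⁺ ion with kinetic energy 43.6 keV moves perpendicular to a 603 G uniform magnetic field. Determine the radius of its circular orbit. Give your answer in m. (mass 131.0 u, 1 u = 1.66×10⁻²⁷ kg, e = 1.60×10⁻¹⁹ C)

Convert the energy: K = 43.6 keV = 6.98×10^-15 J.
v = √(2K/m) = √(2·6.98×10^-15/2.17×10^-25) = 2.53×10^5 m/s.
r = mv/(qB) = (2.17×10^-25)(2.53×10^5) / [(1×1.60×10^-19)(0.0603)] = 5.71 m.

r ≈ 5.71 m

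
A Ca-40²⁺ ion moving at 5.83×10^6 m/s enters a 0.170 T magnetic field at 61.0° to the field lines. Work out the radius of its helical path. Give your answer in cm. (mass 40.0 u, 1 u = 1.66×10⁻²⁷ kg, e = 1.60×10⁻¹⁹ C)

r ≈ 622 cm

Only the perpendicular component v⊥ = v sin61.0° = 5.10×10^6 m/s is bent by the field.
r = m v⊥ /(qB) = (6.64×10^-26)(5.10×10^6) / [(2×1.60×10^-19)(0.170)] = 6.22 m.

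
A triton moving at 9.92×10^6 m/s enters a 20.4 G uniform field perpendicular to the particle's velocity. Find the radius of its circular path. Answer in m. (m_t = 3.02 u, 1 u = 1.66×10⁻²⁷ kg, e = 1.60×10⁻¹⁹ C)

r ≈ 152 m

The magnetic force provides the centripetal force: qvB = mv²/r, so r = mv/(qB).
r = (5.01×10^-27 kg)(9.92×10^6 m/s) / [(1×1.60×10^-19 C)(2.04×10^-3 T)] = 152 m.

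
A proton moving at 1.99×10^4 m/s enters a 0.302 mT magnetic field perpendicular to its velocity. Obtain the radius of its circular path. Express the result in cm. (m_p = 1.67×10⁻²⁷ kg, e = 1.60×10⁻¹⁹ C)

r ≈ 68.8 cm

The magnetic force provides the centripetal force: qvB = mv²/r, so r = mv/(qB).
r = (1.67×10^-27 kg)(1.99×10^4 m/s) / [(1×1.60×10^-19 C)(3.02×10^-4 T)] = 0.688 m.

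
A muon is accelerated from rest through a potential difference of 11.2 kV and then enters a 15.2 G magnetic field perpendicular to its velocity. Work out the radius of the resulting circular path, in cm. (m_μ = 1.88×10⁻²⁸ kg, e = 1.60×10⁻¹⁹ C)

r ≈ 338 cm

The kinetic energy gained is K = qV = (1×1.60×10^-19)(1.12×10^4) = 1.79×10^-15 J.
v = √(2K/m) = 4.37×10^6 m/s.
r = mv/(qB) = (1.88×10^-28)(4.37×10^6) / [(1×1.60×10^-19)(1.52×10^-3)] = 3.38 m.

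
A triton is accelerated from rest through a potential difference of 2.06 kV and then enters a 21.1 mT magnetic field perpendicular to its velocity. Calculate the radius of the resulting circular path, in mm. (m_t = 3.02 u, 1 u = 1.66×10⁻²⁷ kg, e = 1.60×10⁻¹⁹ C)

The kinetic energy gained is K = qV = (1×1.60×10^-19)(2060) = 3.30×10^-16 J.
v = √(2K/m) = 3.63×10^5 m/s.
r = mv/(qB) = (5.01×10^-27)(3.63×10^5) / [(1×1.60×10^-19)(0.0211)] = 0.538 m.

r ≈ 538 mm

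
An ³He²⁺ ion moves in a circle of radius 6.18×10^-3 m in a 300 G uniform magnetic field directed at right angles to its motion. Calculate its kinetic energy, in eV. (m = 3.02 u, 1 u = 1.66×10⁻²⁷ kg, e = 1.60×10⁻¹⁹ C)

v = qBr/m = (2×1.60×10^-19)(0.0300)(6.18×10^-3) / (5.01×10^-27) = 1.18×10^4 m/s.
K = ½mv² = 0.5·(5.01×10^-27)·(1.18×10^4)² = 3.51×10^-19 J = 2.19 eV.

K ≈ 2.19 eV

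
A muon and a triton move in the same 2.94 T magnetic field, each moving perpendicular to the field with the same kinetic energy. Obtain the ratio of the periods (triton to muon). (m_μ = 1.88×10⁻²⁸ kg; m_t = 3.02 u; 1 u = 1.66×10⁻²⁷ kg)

ratio ≈ 26.7

T = 2πm/(qB) is independent of speed, so T₂/T₁ = (m₂/q₂)/(m₁/q₁).
T_{triton}/T_{muon} = (5.01×10^-27/1e) / (1.88×10^-28/1e) = 26.7.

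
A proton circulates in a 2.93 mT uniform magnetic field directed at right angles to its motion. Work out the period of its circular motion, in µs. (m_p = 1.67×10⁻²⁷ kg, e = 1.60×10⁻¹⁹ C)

The cyclotron period is independent of speed: T = 2πm/(qB).
T = 2π(1.67×10^-27) / [(1×1.60×10^-19)(2.93×10^-3)] = 2.24×10^-5 s.

T ≈ 22.4 µs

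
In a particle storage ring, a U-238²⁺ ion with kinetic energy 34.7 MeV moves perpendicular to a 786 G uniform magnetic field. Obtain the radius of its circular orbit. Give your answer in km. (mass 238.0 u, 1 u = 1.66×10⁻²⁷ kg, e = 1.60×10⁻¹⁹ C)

Convert the energy: K = 34.7 MeV = 5.55×10^-12 J.
v = √(2K/m) = √(2·5.55×10^-12/3.95×10^-25) = 5.30×10^6 m/s.
r = mv/(qB) = (3.95×10^-25)(5.30×10^6) / [(2×1.60×10^-19)(0.0786)] = 83.3 m.

r ≈ 0.0833 km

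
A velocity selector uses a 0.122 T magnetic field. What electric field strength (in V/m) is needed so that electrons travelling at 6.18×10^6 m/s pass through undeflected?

E ≈ 7.54×10^5 V/m

qE = qvB ⇒ E = vB = (6.18×10^6)(0.122) = 7.54×10^5 V/m.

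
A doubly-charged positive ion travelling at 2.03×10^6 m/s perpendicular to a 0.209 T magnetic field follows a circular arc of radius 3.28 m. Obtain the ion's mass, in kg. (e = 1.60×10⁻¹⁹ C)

qvB = mv²/r ⇒ m = qBr/v.
m = (2×1.60×10^-19)(0.209)(3.28) / (2.03×10^6) = 1.08×10^-25 kg.

m ≈ 1.08×10^-25 kg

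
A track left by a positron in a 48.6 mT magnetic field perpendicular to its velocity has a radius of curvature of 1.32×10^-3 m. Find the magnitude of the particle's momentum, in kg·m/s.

p ≈ 1.03×10^-23 kg·m/s

Since qvB = mv²/r, the momentum p = mv = qBr.
p = (1×1.60×10^-19)(0.0486)(1.32×10^-3) = 1.03×10^-23 kg·m/s.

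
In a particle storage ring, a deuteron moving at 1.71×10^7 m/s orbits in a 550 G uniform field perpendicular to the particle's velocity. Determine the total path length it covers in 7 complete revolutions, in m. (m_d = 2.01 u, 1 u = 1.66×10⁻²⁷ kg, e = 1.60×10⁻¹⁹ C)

L ≈ 285 m

r = mv/(qB) = 6.48 m, so one revolution covers 2πr = 40.7 m.
In 7 revolutions: L = 7·2πr = 285 m.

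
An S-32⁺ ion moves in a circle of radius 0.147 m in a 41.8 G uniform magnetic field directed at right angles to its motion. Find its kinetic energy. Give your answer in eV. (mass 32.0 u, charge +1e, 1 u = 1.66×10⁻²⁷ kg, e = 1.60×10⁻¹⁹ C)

v = qBr/m = (1×1.60×10^-19)(4.18×10^-3)(0.147) / (5.31×10^-26) = 1850 m/s.
K = ½mv² = 0.5·(5.31×10^-26)·(1850)² = 9.10×10^-20 J = 0.569 eV.

K ≈ 0.569 eV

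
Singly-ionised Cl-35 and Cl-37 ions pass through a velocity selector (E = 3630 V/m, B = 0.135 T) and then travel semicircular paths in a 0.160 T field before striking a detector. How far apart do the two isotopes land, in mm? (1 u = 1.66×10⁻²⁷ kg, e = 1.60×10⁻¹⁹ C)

Both emerge at v = E/B₁ = 2.69×10^4 m/s.
r = mv/(qB₂), so r₁ = 0.06103 m and r₂ = 0.06451 m, giving Δr = 3.49×10^-3 m.
After a semicircle each ion lands a diameter 2r from the entry slit, so the separation is 2Δr = 6.97×10^-3 m.

Δd ≈ 6.97 mm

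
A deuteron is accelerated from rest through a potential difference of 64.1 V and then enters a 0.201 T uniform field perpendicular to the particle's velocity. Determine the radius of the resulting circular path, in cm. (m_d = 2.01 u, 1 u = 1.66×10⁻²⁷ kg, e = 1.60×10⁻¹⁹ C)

The kinetic energy gained is K = qV = (1×1.60×10^-19)(64.1) = 1.03×10^-17 J.
v = √(2K/m) = 7.84×10^4 m/s.
r = mv/(qB) = (3.34×10^-27)(7.84×10^4) / [(1×1.60×10^-19)(0.201)] = 8.13×10^-3 m.

r ≈ 0.813 cm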